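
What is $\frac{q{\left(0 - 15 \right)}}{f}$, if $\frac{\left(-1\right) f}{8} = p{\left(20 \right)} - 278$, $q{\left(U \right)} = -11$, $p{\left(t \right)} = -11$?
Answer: $- \frac{11}{2312} \approx -0.0047578$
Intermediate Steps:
$f = 2312$ ($f = - 8 \left(-11 - 278\right) = \left(-8\right) \left(-289\right) = 2312$)
$\frac{q{\left(0 - 15 \right)}}{f} = - \frac{11}{2312}$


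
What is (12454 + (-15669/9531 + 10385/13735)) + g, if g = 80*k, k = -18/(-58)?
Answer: 15711610226/1259151 ≈ 12478.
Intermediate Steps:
k = 9/29 (k = -18*(-1/58) = 9/29 ≈ 0.31034)
g = 720/29 (g = 80*(9/29) = 720/29 ≈ 24.828)
(12454 + (-15669/9531 + 10385/13735)) + g = (12454 + (-15669/9531 + 10385/13735)) + 720/29 = (12454 + (-15669*1/9531 + 10385*(1/13735))) + 720/29 = (12454 + (-1741/1059 + 31/41)) + 720/29 = (12454 - 38552/43419) + 720/29 = 540701674/43419 + 720/29 = 15711610226/1259151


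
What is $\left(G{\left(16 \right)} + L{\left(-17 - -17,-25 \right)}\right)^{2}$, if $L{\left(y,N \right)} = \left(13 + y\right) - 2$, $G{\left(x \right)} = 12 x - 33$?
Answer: $28900$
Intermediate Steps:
$G{\left(x \right)} = -33 + 12 x$
$L{\left(y,N \right)} = 11 + y$
$\left(G{\left(16 \right)} + L{\left(-17 - -17,-25 \right)}\right)^{2} = \left(\left(-33 + 12 \cdot 16\right) + \left(11 - 0\right)\right)^{2} = \left(\left(-33 + 192\right) + \left(11 + \left(-17 + 17\right)\right)\right)^{2} = \left(159 + \left(11 + 0\right)\right)^{2} = \left(159 + 11\right)^{2} = 170^{2} = 28900$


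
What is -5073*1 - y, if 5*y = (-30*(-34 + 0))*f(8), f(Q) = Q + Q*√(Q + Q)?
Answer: -13233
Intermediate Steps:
f(Q) = Q + √2*Q^(3/2) (f(Q) = Q + Q*√(2*Q) = Q + Q*(√2*√Q) = Q + √2*Q^(3/2))
y = 8160 (y = ((-30*(-34 + 0))*(8 + √2*8^(3/2)))/5 = ((-30*(-34))*(8 + √2*(16*√2)))/5 = (1020*(8 + 32))/5 = (1020*40)/5 = (⅕)*40800 = 8160)
-5073*1 - y = -5073*1 - 1*8160 = -5073 - 8160 = -13233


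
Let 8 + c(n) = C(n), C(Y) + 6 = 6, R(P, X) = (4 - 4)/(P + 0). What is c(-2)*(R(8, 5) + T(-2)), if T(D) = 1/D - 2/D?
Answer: -4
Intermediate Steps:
R(P, X) = 0 (R(P, X) = 0/P = 0)
T(D) = -1/D (T(D) = 1/D - 2/D = -1/D)
C(Y) = 0 (C(Y) = -6 + 6 = 0)
c(n) = -8 (c(n) = -8 + 0 = -8)
c(-2)*(R(8, 5) + T(-2)) = -8*(0 - 1/(-2)) = -8*(0 - 1*(-½)) = -8*(0 + ½) = -8*½ = -4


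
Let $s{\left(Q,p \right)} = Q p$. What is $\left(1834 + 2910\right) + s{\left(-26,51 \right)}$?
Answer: $3418$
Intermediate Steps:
$\left(1834 + 2910\right) + s{\left(-26,51 \right)} = \left(1834 + 2910\right) - 1326 = 4744 - 1326 = 3418$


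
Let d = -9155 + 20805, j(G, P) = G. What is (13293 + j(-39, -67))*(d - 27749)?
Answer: -213376146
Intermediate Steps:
d = 11650
(13293 + j(-39, -67))*(d - 27749) = (13293 - 39)*(11650 - 27749) = 13254*(-16099) = -213376146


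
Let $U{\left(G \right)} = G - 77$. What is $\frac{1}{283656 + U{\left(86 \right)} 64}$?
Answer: $\frac{1}{284232} \approx 3.5183 \cdot 10^{-6}$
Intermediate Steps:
$U{\left(G \right)} = -77 + G$
$\frac{1}{283656 + U{\left(86 \right)} 64} = \frac{1}{283656 + \left(-77 + 86\right) 64} = \frac{1}{283656 + 9 \cdot 64} = \frac{1}{283656 + 576} = \frac{1}{284232}$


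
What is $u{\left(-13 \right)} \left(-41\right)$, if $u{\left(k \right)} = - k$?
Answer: $-533$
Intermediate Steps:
$u{\left(-13 \right)} \left(-41\right) = \left(-1\right) \left(-13\right) \left(-41\right) = 13 \left(-41\right) = -533$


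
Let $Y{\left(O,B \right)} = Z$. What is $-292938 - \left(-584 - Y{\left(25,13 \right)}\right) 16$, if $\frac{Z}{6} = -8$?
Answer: $-284362$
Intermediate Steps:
$Z = -48$ ($Z = 6 \left(-8\right) = -48$)
$Y{\left(O,B \right)} = -48$
$-292938 - \left(-584 - Y{\left(25,13 \right)}\right) 16 = -292938 - \left(-584 - -48\right) 16 = -292938 - \left(-584 + 48\right) 16 = -292938 - \left(-536\right) 16 = -292938 - -8576 = -292938 + 8576 = -284362$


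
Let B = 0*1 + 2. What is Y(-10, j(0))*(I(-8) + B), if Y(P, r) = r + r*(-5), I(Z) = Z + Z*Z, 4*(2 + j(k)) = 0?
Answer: 464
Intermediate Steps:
j(k) = -2 (j(k) = -2 + (1/4)*0 = -2 + 0 = -2)
I(Z) = Z + Z**2
Y(P, r) = -4*r (Y(P, r) = r - 5*r = -4*r)
B = 2 (B = 0 + 2 = 2)
Y(-10, j(0))*(I(-8) + B) = (-4*(-2))*(-8*(1 - 8) + 2) = 8*(-8*(-7) + 2) = 8*(56 + 2) = 8*58 = 464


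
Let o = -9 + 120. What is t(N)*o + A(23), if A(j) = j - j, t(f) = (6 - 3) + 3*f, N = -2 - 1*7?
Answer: -2664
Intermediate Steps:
N = -9 (N = -2 - 7 = -9)
t(f) = 3 + 3*f
A(j) = 0
o = 111
t(N)*o + A(23) = (3 + 3*(-9))*111 + 0 = (3 - 27)*111 + 0 = -24*111 + 0 = -2664 + 0 = -2664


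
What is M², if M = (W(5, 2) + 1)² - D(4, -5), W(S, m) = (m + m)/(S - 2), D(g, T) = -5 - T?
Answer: 2401/81 ≈ 29.642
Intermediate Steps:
W(S, m) = 2*m/(-2 + S) (W(S, m) = (2*m)/(-2 + S) = 2*m/(-2 + S))
M = 49/9 (M = (2*2/(-2 + 5) + 1)² - (-5 - 1*(-5)) = (2*2/3 + 1)² - (-5 + 5) = (2*2*(⅓) + 1)² - 1*0 = (4/3 + 1)² + 0 = (7/3)² + 0 = 49/9 + 0 = 49/9 ≈ 5.4444)
M² = (49/9)² = 2401/81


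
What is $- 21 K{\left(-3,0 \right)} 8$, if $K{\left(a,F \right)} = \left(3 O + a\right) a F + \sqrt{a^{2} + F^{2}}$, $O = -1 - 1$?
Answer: $-504$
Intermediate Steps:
$O = -2$ ($O = -1 - 1 = -2$)
$K{\left(a,F \right)} = \sqrt{F^{2} + a^{2}} + F a \left(-6 + a\right)$ ($K{\left(a,F \right)} = \left(3 \left(-2\right) + a\right) a F + \sqrt{a^{2} + F^{2}} = \left(-6 + a\right) a F + \sqrt{F^{2} + a^{2}} = a \left(-6 + a\right) F + \sqrt{F^{2} + a^{2}} = F a \left(-6 + a\right) + \sqrt{F^{2} + a^{2}} = \sqrt{F^{2} + a^{2}} + F a \left(-6 + a\right)$)
$- 21 K{\left(-3,0 \right)} 8 = - 21 \left(\sqrt{0^{2} + \left(-3\right)^{2}} + 0 \left(-3\right)^{2} - 0 \left(-3\right)\right) 8 = - 21 \left(\sqrt{0 + 9} + 0 \cdot 9 + 0\right) 8 = - 21 \left(\sqrt{9} + 0 + 0\right) 8 = - 21 \left(3 + 0 + 0\right) 8 = \left(-21\right) 3 \cdot 8 = \left(-63\right) 8 = -504$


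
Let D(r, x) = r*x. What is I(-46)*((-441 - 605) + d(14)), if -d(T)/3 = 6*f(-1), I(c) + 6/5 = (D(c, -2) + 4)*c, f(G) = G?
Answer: 22704408/5 ≈ 4.5409e+6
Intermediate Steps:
I(c) = -6/5 + c*(4 - 2*c) (I(c) = -6/5 + (c*(-2) + 4)*c = -6/5 + (-2*c + 4)*c = -6/5 + (4 - 2*c)*c = -6/5 + c*(4 - 2*c))
d(T) = 18 (d(T) = -18*(-1) = -3*(-6) = 18)
I(-46)*((-441 - 605) + d(14)) = (-6/5 - 2*(-46)² + 4*(-46))*((-441 - 605) + 18) = (-6/5 - 2*2116 - 184)*(-1046 + 18) = (-6/5 - 4232 - 184)*(-1028) = -22086/5*(-1028) = 22704408/5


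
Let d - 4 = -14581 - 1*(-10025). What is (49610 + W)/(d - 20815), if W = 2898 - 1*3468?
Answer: -49040/25367 ≈ -1.9332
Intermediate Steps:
d = -4552 (d = 4 + (-14581 - 1*(-10025)) = 4 + (-14581 + 10025) = 4 - 4556 = -4552)
W = -570 (W = 2898 - 3468 = -570)
(49610 + W)/(d - 20815) = (49610 - 570)/(-4552 - 20815) = 49040/(-25367) = 49040*(-1/25367) = -49040/25367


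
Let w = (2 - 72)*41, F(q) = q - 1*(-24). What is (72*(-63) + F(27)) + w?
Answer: -7355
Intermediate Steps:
F(q) = 24 + q (F(q) = q + 24 = 24 + q)
w = -2870 (w = -70*41 = -2870)
(72*(-63) + F(27)) + w = (72*(-63) + (24 + 27)) - 2870 = (-4536 + 51) - 2870 = -4485 - 2870 = -7355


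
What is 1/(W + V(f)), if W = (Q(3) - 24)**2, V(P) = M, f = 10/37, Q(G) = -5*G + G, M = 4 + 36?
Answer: 1/1336 ≈ 0.00074850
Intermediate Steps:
M = 40
Q(G) = -4*G
f = 10/37 (f = 10*(1/37) = 10/37 ≈ 0.27027)
V(P) = 40
W = 1296 (W = (-4*3 - 24)**2 = (-12 - 24)**2 = (-36)**2 = 1296)
1/(W + V(f)) = 1/(1296 + 40) = 1/1336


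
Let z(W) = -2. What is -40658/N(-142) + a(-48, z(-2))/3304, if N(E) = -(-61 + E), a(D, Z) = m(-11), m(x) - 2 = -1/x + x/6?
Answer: -43675087/218064 ≈ -200.29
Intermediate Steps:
m(x) = 2 - 1/x + x/6 (m(x) = 2 + (-1/x + x/6) = 2 - 1/x + x/6)
a(D, Z) = 17/66 (a(D, Z) = 2 - 1/(-11) + (⅙)*(-11) = 2 - 1*(-1/11) - 11/6 = 2 + 1/11 - 11/6 = 17/66)
N(E) = 61 - E
-40658/N(-142) + a(-48, z(-2))/3304 = -40658/(61 - 1*(-142)) + (17/66)/3304 = -40658/(61 + 142) + (17/66)*(1/3304) = -40658/203 + 17/218064 = -40658*1/203 + 17/218064 = -1402/7 + 17/218064 = -43675087/218064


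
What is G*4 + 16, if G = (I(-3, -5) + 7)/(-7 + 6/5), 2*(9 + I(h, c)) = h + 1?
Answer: 524/29 ≈ 18.069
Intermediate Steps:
I(h, c) = -17/2 + h/2 (I(h, c) = -9 + (h + 1)/2 = -9 + (1 + h)/2 = -9 + (½ + h/2) = -17/2 + h/2)
G = 15/29 (G = ((-17/2 + (½)*(-3)) + 7)/(-7 + 6/5) = ((-17/2 - 3/2) + 7)/(-7 + 6*(⅕)) = (-10 + 7)/(-7 + 6/5) = -3/(-29/5) = -3*(-5/29) = 15/29 ≈ 0.51724)
G*4 + 16 = (15/29)*4 + 16 = 60/29 + 16 = 524/29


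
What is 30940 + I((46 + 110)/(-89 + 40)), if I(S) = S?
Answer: 1515904/49 ≈ 30937.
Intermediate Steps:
30940 + I((46 + 110)/(-89 + 40)) = 30940 + (46 + 110)/(-89 + 40) = 30940 + 156/(-49) = 30940 + 156*(-1/49) = 30940 - 156/49 = 1515904/49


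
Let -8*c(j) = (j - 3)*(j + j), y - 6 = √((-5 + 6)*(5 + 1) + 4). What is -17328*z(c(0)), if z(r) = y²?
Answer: -797088 - 207936*√10 ≈ -1.4546e+6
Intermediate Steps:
y = 6 + √10 (y = 6 + √((-5 + 6)*(5 + 1) + 4) = 6 + √(1*6 + 4) = 6 + √(6 + 4) = 6 + √10 ≈ 9.1623)
c(j) = -j*(-3 + j)/4 (c(j) = -(j - 3)*(j + j)/8 = -(-3 + j)*2*j/8 = -j*(-3 + j)/4)
z(r) = (6 + √10)²
-17328*z(c(0)) = -17328*(6 + √10)²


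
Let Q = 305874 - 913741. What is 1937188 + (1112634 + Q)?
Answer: 2441955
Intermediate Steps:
Q = -607867
1937188 + (1112634 + Q) = 1937188 + (1112634 - 607867) = 1937188 + 504767 = 2441955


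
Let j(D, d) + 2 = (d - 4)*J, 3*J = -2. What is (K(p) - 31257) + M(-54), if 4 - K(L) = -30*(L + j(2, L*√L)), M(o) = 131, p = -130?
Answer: -35002 + 2600*I*√130 ≈ -35002.0 + 29645.0*I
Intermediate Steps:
J = -⅔ (J = (⅓)*(-2) = -⅔ ≈ -0.66667)
j(D, d) = ⅔ - 2*d/3 (j(D, d) = -2 + (d - 4)*(-⅔) = -2 + (-4 + d)*(-⅔) = -2 + (8/3 - 2*d/3) = ⅔ - 2*d/3)
K(L) = 24 - 20*L^(3/2) + 30*L (K(L) = 4 - (-30)*(L + (⅔ - 2*L*√L/3)) = 4 - (-30)*(L + (⅔ - 2*L^(3/2)/3)) = 4 - (-30)*(⅔ + L - 2*L^(3/2)/3) = 4 - (-20 - 30*L + 20*L^(3/2)) = 4 + (20 - 20*L^(3/2) + 30*L) = 24 - 20*L^(3/2) + 30*L)
(K(p) - 31257) + M(-54) = ((24 - (-2600)*I*√130 + 30*(-130)) - 31257) + 131 = ((24 - (-2600)*I*√130 - 3900) - 31257) + 131 = ((24 + 2600*I*√130 - 3900) - 31257) + 131 = ((-3876 + 2600*I*√130) - 31257) + 131 = (-35133 + 2600*I*√130) + 131 = -35002 + 2600*I*√130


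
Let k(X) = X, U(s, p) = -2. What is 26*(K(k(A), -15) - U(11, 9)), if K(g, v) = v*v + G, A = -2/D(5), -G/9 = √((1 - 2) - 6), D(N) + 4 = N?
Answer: 5902 - 234*I*√7 ≈ 5902.0 - 619.11*I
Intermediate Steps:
D(N) = -4 + N
G = -9*I*√7 (G = -9*√((1 - 2) - 6) = -9*√(-1 - 6) = -9*I*√7 ≈ -23.812*I)
A = -2 (A = -2/(-4 + 5) = -2/1 = -2*1 = -2)
K(g, v) = v² - 9*I*√7 (K(g, v) = v*v - 9*I*√7 = v² - 9*I*√7)
26*(K(k(A), -15) - U(11, 9)) = 26*(((-15)² - 9*I*√7) - 1*(-2)) = 26*((225 - 9*I*√7) + 2) = 26*(227 - 9*I*√7) = 5902 - 234*I*√7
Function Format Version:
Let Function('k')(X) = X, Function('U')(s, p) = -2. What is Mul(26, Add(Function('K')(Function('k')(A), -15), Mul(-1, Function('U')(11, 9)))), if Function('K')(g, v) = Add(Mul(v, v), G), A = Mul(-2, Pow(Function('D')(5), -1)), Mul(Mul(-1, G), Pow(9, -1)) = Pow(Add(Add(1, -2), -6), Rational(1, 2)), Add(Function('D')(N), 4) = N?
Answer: Add(5902, Mul(-234, I, Pow(7, Rational(1, 2)))) ≈ Add(5902.0, Mul(-619.11, I))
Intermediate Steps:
Function('D')(N) = Add(-4, N)
G = Mul(-9, I, Pow(7, Rational(1, 2))) (G = Mul(-9, Pow(Add(Add(1, -2), -6), Rational(1, 2))) = Mul(-9, Pow(Add(-1, -6), Rational(1, 2))) = Mul(-9, Pow(-7, Rational(1, 2))) = Mul(-9, Mul(I, Pow(7, Rational(1, 2)))) = Mul(-9, I, Pow(7, Rational(1, 2))) ≈ Mul(-23.812, I))
A = -2 (A = Mul(-2, Pow(Add(-4, 5), -1)) = Mul(-2, Pow(1, -1)) = Mul(-2, 1) = -2)
Function('K')(g, v) = Add(Pow(v, 2), Mul(-9, I, Pow(7, Rational(1, 2)))) (Function('K')(g, v) = Add(Mul(v, v), Mul(-9, I, Pow(7, Rational(1, 2)))) = Add(Pow(v, 2), Mul(-9, I, Pow(7, Rational(1, 2)))))
Mul(26, Add(Function('K')(Function('k')(A), -15), Mul(-1, Function('U')(11, 9)))) = Mul(26, Add(Add(Pow(-15, 2), Mul(-9, I, Pow(7, Rational(1, 2)))), Mul(-1, -2))) = Mul(26, Add(Add(225, Mul(-9, I, Pow(7, Rational(1, 2)))), 2)) = Mul(26, Add(227, Mul(-9, I, Pow(7, Rational(1, 2))))) = Add(5902, Mul(-234, I, Pow(7, Rational(1, 2))))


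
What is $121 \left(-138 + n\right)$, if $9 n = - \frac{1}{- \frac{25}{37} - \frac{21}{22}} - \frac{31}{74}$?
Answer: $- \frac{14755080857}{883782} \approx -16695.0$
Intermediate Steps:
$n = \frac{19099}{883782}$ ($n = \frac{- \frac{1}{- \frac{25}{37} - \frac{21}{22}} - \frac{31}{74}}{9} = \frac{- \frac{1}{- \frac{1327}{814}} - \frac{31}{74}}{9} = \frac{\left(-1\right) \left(- \frac{814}{1327}\right) - \frac{31}{74}}{9} = \frac{\frac{814}{1327} - \frac{31}{74}}{9} = \frac{1}{9} \cdot \frac{19099}{98198} = \frac{19099}{883782} \approx 0.021611$)
$121 \left(-138 + n\right) = 121 \left(-138 + \frac{19099}{883782}\right) = 121 \left(- \frac{121942817}{883782}\right) = - \frac{14755080857}{883782}$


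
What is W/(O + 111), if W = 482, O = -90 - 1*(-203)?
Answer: 241/112 ≈ 2.1518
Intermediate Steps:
O = 113 (O = -90 + 203 = 113)
W/(O + 111) = 482/(113 + 111) = 482/224 = 482*(1/224) = 241/112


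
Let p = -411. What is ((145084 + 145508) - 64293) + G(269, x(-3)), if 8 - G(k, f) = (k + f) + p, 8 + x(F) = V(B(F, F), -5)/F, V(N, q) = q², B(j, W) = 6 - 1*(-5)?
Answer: 679396/3 ≈ 2.2647e+5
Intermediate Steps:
B(j, W) = 11 (B(j, W) = 6 + 5 = 11)
x(F) = -8 + 25/F (x(F) = -8 + (-5)²/F = -8 + 25/F)
G(k, f) = 419 - f - k (G(k, f) = 8 - ((k + f) - 411) = 8 - ((f + k) - 411) = 8 - (-411 + f + k) = 8 + (411 - f - k) = 419 - f - k)
((145084 + 145508) - 64293) + G(269, x(-3)) = ((145084 + 145508) - 64293) + (419 - (-8 + 25/(-3)) - 1*269) = (290592 - 64293) + (419 - (-8 + 25*(-⅓)) - 269) = 226299 + (419 - (-8 - 25/3) - 269) = 226299 + (419 - 1*(-49/3) - 269) = 226299 + (419 + 49/3 - 269) = 226299 + 499/3 = 679396/3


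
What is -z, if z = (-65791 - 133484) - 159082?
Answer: 358357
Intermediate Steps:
z = -358357 (z = -199275 - 159082 = -358357)
-z = -1*(-358357) = 358357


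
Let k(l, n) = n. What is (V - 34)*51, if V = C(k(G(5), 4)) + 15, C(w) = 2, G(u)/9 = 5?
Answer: -867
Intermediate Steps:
G(u) = 45 (G(u) = 9*5 = 45)
V = 17 (V = 2 + 15 = 17)
(V - 34)*51 = (17 - 34)*51 = -17*51 = -867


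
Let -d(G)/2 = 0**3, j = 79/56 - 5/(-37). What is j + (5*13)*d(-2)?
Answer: 3203/2072 ≈ 1.5458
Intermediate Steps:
j = 3203/2072 (j = 79*(1/56) - 5*(-1/37) = 79/56 + 5/37 = 3203/2072 ≈ 1.5458)
d(G) = 0 (d(G) = -2*0**3 = -2*0 = 0)
j + (5*13)*d(-2) = 3203/2072 + (5*13)*0 = 3203/2072 + 65*0 = 3203/2072 + 0 = 3203/2072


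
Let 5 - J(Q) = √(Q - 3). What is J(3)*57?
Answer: 285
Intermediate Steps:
J(Q) = 5 - √(-3 + Q) (J(Q) = 5 - √(Q - 3) = 5 - √(-3 + Q))
J(3)*57 = (5 - √(-3 + 3))*57 = (5 - √0)*57 = (5 - 1*0)*57 = (5 + 0)*57 = 5*57 = 285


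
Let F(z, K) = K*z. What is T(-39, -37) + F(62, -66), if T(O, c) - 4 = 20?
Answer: -4068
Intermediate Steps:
T(O, c) = 24 (T(O, c) = 4 + 20 = 24)
T(-39, -37) + F(62, -66) = 24 - 66*62 = 24 - 4092 = -4068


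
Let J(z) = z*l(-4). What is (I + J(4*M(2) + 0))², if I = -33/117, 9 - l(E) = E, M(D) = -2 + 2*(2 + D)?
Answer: 147792649/1521 ≈ 97168.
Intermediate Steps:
M(D) = 2 + 2*D (M(D) = -2 + (4 + 2*D) = 2 + 2*D)
l(E) = 9 - E
I = -11/39 (I = -33*1/117 = -11/39 ≈ -0.28205)
J(z) = 13*z (J(z) = z*(9 - 1*(-4)) = z*(9 + 4) = z*13 = 13*z)
(I + J(4*M(2) + 0))² = (-11/39 + 13*(4*(2 + 2*2) + 0))² = (-11/39 + 13*(4*(2 + 4) + 0))² = (-11/39 + 13*(4*6 + 0))² = (-11/39 + 13*(24 + 0))² = (-11/39 + 13*24)² = (-11/39 + 312)² = (12157/39)² = 147792649/1521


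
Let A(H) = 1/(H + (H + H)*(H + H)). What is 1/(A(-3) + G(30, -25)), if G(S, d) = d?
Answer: -33/824 ≈ -0.040049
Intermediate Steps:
A(H) = 1/(H + 4*H²) (A(H) = 1/(H + (2*H)*(2*H)) = 1/(H + 4*H²))
1/(A(-3) + G(30, -25)) = 1/(1/((-3)*(1 + 4*(-3))) - 25) = 1/(-1/(3*(1 - 12)) - 25) = 1/(-⅓/(-11) - 25) = 1/(-⅓*(-1/11) - 25) = 1/(1/33 - 25) = 1/(-824/33) = -33/824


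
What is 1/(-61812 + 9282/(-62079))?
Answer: -20693/1279078810 ≈ -1.6178e-5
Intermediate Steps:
1/(-61812 + 9282/(-62079)) = 1/(-61812 + 9282*(-1/62079)) = 1/(-61812 - 3094/20693) = 1/(-1279078810/20693) = -20693/1279078810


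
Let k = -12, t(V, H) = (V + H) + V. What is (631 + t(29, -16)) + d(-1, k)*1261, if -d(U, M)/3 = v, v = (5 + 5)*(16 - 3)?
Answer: -491117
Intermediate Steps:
t(V, H) = H + 2*V (t(V, H) = (H + V) + V = H + 2*V)
v = 130 (v = 10*13 = 130)
d(U, M) = -390 (d(U, M) = -3*130 = -390)
(631 + t(29, -16)) + d(-1, k)*1261 = (631 + (-16 + 2*29)) - 390*1261 = (631 + (-16 + 58)) - 491790 = (631 + 42) - 491790 = 673 - 491790 = -491117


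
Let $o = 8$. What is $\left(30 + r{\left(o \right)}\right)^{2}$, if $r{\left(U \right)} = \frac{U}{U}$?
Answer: $961$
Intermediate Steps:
$r{\left(U \right)} = 1$
$\left(30 + r{\left(o \right)}\right)^{2} = \left(30 + 1\right)^{2} = 31^{2} = 961$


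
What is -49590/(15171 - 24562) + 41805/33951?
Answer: 692073615/106277947 ≈ 6.5119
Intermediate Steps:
-49590/(15171 - 24562) + 41805/33951 = -49590/(-9391) + 41805*(1/33951) = -49590*(-1/9391) + 13935/11317 = 49590/9391 + 13935/11317 = 692073615/106277947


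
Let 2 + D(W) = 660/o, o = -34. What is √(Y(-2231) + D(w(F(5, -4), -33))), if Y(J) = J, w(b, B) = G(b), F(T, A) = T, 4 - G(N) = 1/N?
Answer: 59*I*√187/17 ≈ 47.46*I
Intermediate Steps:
G(N) = 4 - 1/N
w(b, B) = 4 - 1/b
D(W) = -364/17 (D(W) = -2 + 660/(-34) = -2 + 660*(-1/34) = -2 - 330/17 = -364/17)
√(Y(-2231) + D(w(F(5, -4), -33))) = √(-2231 - 364/17) = √(-38291/17) = 59*I*√187/17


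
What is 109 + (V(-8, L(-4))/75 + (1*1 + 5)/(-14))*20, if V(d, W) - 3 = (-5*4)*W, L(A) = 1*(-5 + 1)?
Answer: 12869/105 ≈ 122.56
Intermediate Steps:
L(A) = -4 (L(A) = 1*(-4) = -4)
V(d, W) = 3 - 20*W (V(d, W) = 3 + (-5*4)*W = 3 - 20*W)
109 + (V(-8, L(-4))/75 + (1*1 + 5)/(-14))*20 = 109 + ((3 - 20*(-4))/75 + (1*1 + 5)/(-14))*20 = 109 + ((3 + 80)*(1/75) + (1 + 5)*(-1/14))*20 = 109 + (83*(1/75) + 6*(-1/14))*20 = 109 + (83/75 - 3/7)*20 = 109 + (356/525)*20 = 109 + 1424/105 = 12869/105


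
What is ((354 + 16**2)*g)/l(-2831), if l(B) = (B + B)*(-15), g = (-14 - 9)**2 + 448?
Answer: 59597/8493 ≈ 7.0172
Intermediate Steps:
g = 977 (g = (-23)**2 + 448 = 529 + 448 = 977)
l(B) = -30*B (l(B) = (2*B)*(-15) = -30*B)
((354 + 16**2)*g)/l(-2831) = ((354 + 16**2)*977)/((-30*(-2831))) = ((354 + 256)*977)/84930 = (610*977)*(1/84930) = 595970*(1/84930) = 59597/8493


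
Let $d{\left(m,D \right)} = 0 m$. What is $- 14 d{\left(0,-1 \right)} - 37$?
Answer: $-37$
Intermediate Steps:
$d{\left(m,D \right)} = 0$
$- 14 d{\left(0,-1 \right)} - 37 = \left(-14\right) 0 - 37 = 0 - 37 = -37$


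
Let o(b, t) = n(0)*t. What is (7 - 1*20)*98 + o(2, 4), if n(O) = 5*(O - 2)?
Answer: -1314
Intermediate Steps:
n(O) = -10 + 5*O (n(O) = 5*(-2 + O) = -10 + 5*O)
o(b, t) = -10*t (o(b, t) = (-10 + 5*0)*t = (-10 + 0)*t = -10*t)
(7 - 1*20)*98 + o(2, 4) = (7 - 1*20)*98 - 10*4 = (7 - 20)*98 - 40 = -13*98 - 40 = -1274 - 40 = -1314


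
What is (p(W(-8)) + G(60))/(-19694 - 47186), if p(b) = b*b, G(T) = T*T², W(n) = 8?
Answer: -3376/1045 ≈ -3.2306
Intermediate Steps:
G(T) = T³
p(b) = b²
(p(W(-8)) + G(60))/(-19694 - 47186) = (8² + 60³)/(-19694 - 47186) = (64 + 216000)/(-66880) = 216064*(-1/66880) = -3376/1045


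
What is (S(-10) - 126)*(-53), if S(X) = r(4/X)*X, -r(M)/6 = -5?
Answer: 22578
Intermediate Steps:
r(M) = 30 (r(M) = -6*(-5) = 30)
S(X) = 30*X
(S(-10) - 126)*(-53) = (30*(-10) - 126)*(-53) = (-300 - 126)*(-53) = -426*(-53) = 22578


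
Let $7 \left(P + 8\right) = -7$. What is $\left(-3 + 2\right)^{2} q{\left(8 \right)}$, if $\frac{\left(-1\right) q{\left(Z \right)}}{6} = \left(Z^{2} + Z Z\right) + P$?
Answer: $-714$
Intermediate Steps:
$P = -9$ ($P = -8 + \frac{1}{7} \left(-7\right) = -8 - 1 = -9$)
$q{\left(Z \right)} = 54 - 12 Z^{2}$ ($q{\left(Z \right)} = - 6 \left(\left(Z^{2} + Z Z\right) - 9\right) = - 6 \left(\left(Z^{2} + Z^{2}\right) - 9\right) = - 6 \left(2 Z^{2} - 9\right) = - 6 \left(-9 + 2 Z^{2}\right) = 54 - 12 Z^{2}$)
$\left(-3 + 2\right)^{2} q{\left(8 \right)} = \left(-3 + 2\right)^{2} \left(54 - 12 \cdot 8^{2}\right) = \left(-1\right)^{2} \left(54 - 768\right) = 1 \left(54 - 768\right) = 1 \left(-714\right) = -714$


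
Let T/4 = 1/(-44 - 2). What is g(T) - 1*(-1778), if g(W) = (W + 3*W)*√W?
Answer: 1778 - 8*I*√46/529 ≈ 1778.0 - 0.10257*I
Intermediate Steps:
T = -2/23 (T = 4/(-44 - 2) = 4/(-46) = 4*(-1/46) = -2/23 ≈ -0.086957)
g(W) = 4*W^(3/2) (g(W) = (4*W)*√W = 4*W^(3/2))
g(T) - 1*(-1778) = 4*(-2/23)^(3/2) - 1*(-1778) = 4*(-2*I*√46/529) + 1778 = -8*I*√46/529 + 1778 = 1778 - 8*I*√46/529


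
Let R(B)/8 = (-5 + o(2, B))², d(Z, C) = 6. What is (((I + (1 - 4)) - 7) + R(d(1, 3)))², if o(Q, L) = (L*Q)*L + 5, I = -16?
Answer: 1717770916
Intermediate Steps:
o(Q, L) = 5 + Q*L² (o(Q, L) = Q*L² + 5 = 5 + Q*L²)
R(B) = 32*B⁴ (R(B) = 8*(-5 + (5 + 2*B²))² = 8*(2*B²)² = 8*(4*B⁴) = 32*B⁴)
(((I + (1 - 4)) - 7) + R(d(1, 3)))² = (((-16 + (1 - 4)) - 7) + 32*6⁴)² = (((-16 - 3) - 7) + 32*1296)² = ((-19 - 7) + 41472)² = (-26 + 41472)² = 41446² = 1717770916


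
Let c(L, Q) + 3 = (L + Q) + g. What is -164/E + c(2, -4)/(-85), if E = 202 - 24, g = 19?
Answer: -8216/7565 ≈ -1.0861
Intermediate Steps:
c(L, Q) = 16 + L + Q (c(L, Q) = -3 + ((L + Q) + 19) = -3 + (19 + L + Q) = 16 + L + Q)
E = 178
-164/E + c(2, -4)/(-85) = -164/178 + (16 + 2 - 4)/(-85) = -164*1/178 + 14*(-1/85) = -82/89 - 14/85 = -8216/7565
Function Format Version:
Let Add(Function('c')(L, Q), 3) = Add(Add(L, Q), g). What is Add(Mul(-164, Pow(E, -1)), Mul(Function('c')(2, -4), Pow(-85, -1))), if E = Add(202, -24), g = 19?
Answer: Rational(-8216, 7565) ≈ -1.0861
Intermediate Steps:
Function('c')(L, Q) = Add(16, L, Q) (Function('c')(L, Q) = Add(-3, Add(Add(L, Q), 19)) = Add(-3, Add(19, L, Q)) = Add(16, L, Q))
E = 178
Add(Mul(-164, Pow(E, -1)), Mul(Function('c')(2, -4), Pow(-85, -1))) = Add(Mul(-164, Pow(178, -1)), Mul(Add(16, 2, -4), Pow(-85, -1))) = Add(Mul(-164, Rational(1, 178)), Mul(14, Rational(-1, 85))) = Add(Rational(-82, 89), Rational(-14, 85)) = Rational(-8216, 7565)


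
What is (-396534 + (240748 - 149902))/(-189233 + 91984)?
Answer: 305688/97249 ≈ 3.1434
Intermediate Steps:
(-396534 + (240748 - 149902))/(-189233 + 91984) = (-396534 + 90846)/(-97249) = -305688*(-1/97249) = 305688/97249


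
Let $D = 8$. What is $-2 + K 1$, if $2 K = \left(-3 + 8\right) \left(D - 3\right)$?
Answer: $\frac{21}{2} \approx 10.5$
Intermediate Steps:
$K = \frac{25}{2}$ ($K = \frac{\left(-3 + 8\right) \left(8 - 3\right)}{2} = \frac{5 \cdot 5}{2} = \frac{1}{2} \cdot 25 = \frac{25}{2} \approx 12.5$)
$-2 + K 1 = -2 + \frac{25}{2} \cdot 1 = -2 + \frac{25}{2} = \frac{21}{2}$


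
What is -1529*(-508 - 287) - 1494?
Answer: 1214061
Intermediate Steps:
-1529*(-508 - 287) - 1494 = -1529*(-795) - 1494 = 1215555 - 1494 = 1214061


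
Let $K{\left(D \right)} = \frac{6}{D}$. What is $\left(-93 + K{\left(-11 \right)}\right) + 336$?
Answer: $\frac{2667}{11} \approx 242.45$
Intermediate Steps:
$\left(-93 + K{\left(-11 \right)}\right) + 336 = \left(-93 + \frac{6}{-11}\right) + 336 = \left(-93 + 6 \left(- \frac{1}{11}\right)\right) + 336 = \left(-93 - \frac{6}{11}\right) + 336 = - \frac{1029}{11} + 336 = \frac{2667}{11}$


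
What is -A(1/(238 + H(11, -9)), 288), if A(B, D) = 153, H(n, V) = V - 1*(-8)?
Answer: -153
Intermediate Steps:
H(n, V) = 8 + V (H(n, V) = V + 8 = 8 + V)
-A(1/(238 + H(11, -9)), 288) = -1*153 = -153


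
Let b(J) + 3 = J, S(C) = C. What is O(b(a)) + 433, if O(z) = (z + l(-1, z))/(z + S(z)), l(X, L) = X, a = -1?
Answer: 3469/8 ≈ 433.63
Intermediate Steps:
b(J) = -3 + J
O(z) = (-1 + z)/(2*z) (O(z) = (z - 1)/(z + z) = (-1 + z)/((2*z)) = (-1 + z)*(1/(2*z)) = (-1 + z)/(2*z))
O(b(a)) + 433 = (-1 + (-3 - 1))/(2*(-3 - 1)) + 433 = (1/2)*(-1 - 4)/(-4) + 433 = (1/2)*(-1/4)*(-5) + 433 = 5/8 + 433 = 3469/8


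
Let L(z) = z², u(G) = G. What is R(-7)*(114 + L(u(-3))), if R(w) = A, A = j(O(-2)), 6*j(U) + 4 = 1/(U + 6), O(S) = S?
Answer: -615/8 ≈ -76.875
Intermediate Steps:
j(U) = -⅔ + 1/(6*(6 + U)) (j(U) = -⅔ + 1/(6*(U + 6)) = -⅔ + 1/(6*(6 + U)))
A = -5/8 (A = (-23 - 4*(-2))/(6*(6 - 2)) = (⅙)*(-23 + 8)/4 = (⅙)*(¼)*(-15) = -5/8 ≈ -0.62500)
R(w) = -5/8
R(-7)*(114 + L(u(-3))) = -5*(114 + (-3)²)/8 = -5*(114 + 9)/8 = -5/8*123 = -615/8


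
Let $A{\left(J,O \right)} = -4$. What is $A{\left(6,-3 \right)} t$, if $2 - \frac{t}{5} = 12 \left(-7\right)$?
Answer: $-1720$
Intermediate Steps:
$t = 430$ ($t = 10 - 5 \cdot 12 \left(-7\right) = 10 - -420 = 10 + 420 = 430$)
$A{\left(6,-3 \right)} t = \left(-4\right) 430 = -1720$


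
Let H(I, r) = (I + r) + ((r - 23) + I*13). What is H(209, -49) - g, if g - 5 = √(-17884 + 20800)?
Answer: 2746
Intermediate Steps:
g = 59 (g = 5 + √(-17884 + 20800) = 5 + √2916 = 5 + 54 = 59)
H(I, r) = -23 + 2*r + 14*I (H(I, r) = (I + r) + ((-23 + r) + 13*I) = (I + r) + (-23 + r + 13*I) = -23 + 2*r + 14*I)
H(209, -49) - g = (-23 + 2*(-49) + 14*209) - 1*59 = (-23 - 98 + 2926) - 59 = 2805 - 59 = 2746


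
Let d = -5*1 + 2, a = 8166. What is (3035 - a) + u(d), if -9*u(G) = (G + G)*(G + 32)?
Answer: -15335/3 ≈ -5111.7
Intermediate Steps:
d = -3 (d = -5 + 2 = -3)
u(G) = -2*G*(32 + G)/9 (u(G) = -(G + G)*(G + 32)/9 = -2*G*(32 + G)/9)
(3035 - a) + u(d) = (3035 - 1*8166) - 2/9*(-3)*(32 - 3) = (3035 - 8166) - 2/9*(-3)*29 = -5131 + 58/3 = -15335/3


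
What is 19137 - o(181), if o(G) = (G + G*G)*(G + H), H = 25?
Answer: -6766915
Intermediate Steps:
o(G) = (25 + G)*(G + G²) (o(G) = (G + G*G)*(G + 25) = (G + G²)*(25 + G) = (25 + G)*(G + G²))
19137 - o(181) = 19137 - 181*(25 + 181² + 26*181) = 19137 - 181*(25 + 32761 + 4706) = 19137 - 181*37492 = 19137 - 1*6786052 = 19137 - 6786052 = -6766915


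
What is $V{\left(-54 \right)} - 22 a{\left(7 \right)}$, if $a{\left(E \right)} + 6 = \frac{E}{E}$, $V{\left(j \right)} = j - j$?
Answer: $110$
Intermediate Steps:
$V{\left(j \right)} = 0$
$a{\left(E \right)} = -5$ ($a{\left(E \right)} = -6 + \frac{E}{E} = -6 + 1 = -5$)
$V{\left(-54 \right)} - 22 a{\left(7 \right)} = 0 - -110 = 0 + 110 = 110$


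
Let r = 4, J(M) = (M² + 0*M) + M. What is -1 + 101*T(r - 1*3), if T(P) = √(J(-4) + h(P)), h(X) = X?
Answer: -1 + 101*√13 ≈ 363.16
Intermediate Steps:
J(M) = M + M² (J(M) = (M² + 0) + M = M² + M = M + M²)
T(P) = √(12 + P) (T(P) = √(-4*(1 - 4) + P) = √(-4*(-3) + P) = √(12 + P))
-1 + 101*T(r - 1*3) = -1 + 101*√(12 + (4 - 1*3)) = -1 + 101*√(12 + (4 - 3)) = -1 + 101*√(12 + 1) = -1 + 101*√13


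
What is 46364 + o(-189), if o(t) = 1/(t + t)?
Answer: 17525591/378 ≈ 46364.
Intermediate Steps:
o(t) = 1/(2*t)
46364 + o(-189) = 46364 + (½)/(-189) = 46364 + (½)*(-1/189) = 46364 - 1/378 = 17525591/378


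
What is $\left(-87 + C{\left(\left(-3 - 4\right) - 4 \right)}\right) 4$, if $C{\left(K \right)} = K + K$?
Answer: $-436$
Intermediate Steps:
$C{\left(K \right)} = 2 K$
$\left(-87 + C{\left(\left(-3 - 4\right) - 4 \right)}\right) 4 = \left(-87 + 2 \left(\left(-3 - 4\right) - 4\right)\right) 4 = \left(-87 + 2 \left(-7 - 4\right)\right) 4 = \left(-87 + 2 \left(-11\right)\right) 4 = \left(-87 - 22\right) 4 = \left(-109\right) 4 = -436$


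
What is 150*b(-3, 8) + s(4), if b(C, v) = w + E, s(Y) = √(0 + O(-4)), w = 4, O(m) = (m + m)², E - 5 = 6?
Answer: 2258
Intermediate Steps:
E = 11 (E = 5 + 6 = 11)
O(m) = 4*m² (O(m) = (2*m)² = 4*m²)
s(Y) = 8 (s(Y) = √(0 + 4*(-4)²) = √(0 + 4*16) = √(0 + 64) = √64 = 8)
b(C, v) = 15 (b(C, v) = 4 + 11 = 15)
150*b(-3, 8) + s(4) = 150*15 + 8 = 2250 + 8 = 2258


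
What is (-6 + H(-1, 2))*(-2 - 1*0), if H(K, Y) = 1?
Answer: 10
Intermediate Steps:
(-6 + H(-1, 2))*(-2 - 1*0) = (-6 + 1)*(-2 - 1*0) = -5*(-2 + 0) = -5*(-2) = 10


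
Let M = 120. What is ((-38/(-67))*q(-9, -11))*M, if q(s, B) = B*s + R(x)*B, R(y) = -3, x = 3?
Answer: 601920/67 ≈ 8983.9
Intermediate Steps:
q(s, B) = -3*B + B*s (q(s, B) = B*s - 3*B = -3*B + B*s)
((-38/(-67))*q(-9, -11))*M = ((-38/(-67))*(-11*(-3 - 9)))*120 = ((-38*(-1/67))*(-11*(-12)))*120 = ((38/67)*132)*120 = (5016/67)*120 = 601920/67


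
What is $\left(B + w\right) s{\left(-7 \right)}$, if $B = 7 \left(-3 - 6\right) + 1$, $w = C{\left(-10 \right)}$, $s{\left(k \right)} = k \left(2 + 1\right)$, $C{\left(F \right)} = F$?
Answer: $1512$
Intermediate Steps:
$s{\left(k \right)} = 3 k$ ($s{\left(k \right)} = k 3 = 3 k$)
$w = -10$
$B = -62$ ($B = 7 \left(-3 - 6\right) + 1 = 7 \left(-9\right) + 1 = -63 + 1 = -62$)
$\left(B + w\right) s{\left(-7 \right)} = \left(-62 - 10\right) 3 \left(-7\right) = \left(-72\right) \left(-21\right) = 1512$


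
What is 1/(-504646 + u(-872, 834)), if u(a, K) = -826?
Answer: -1/505472 ≈ -1.9783e-6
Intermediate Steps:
1/(-504646 + u(-872, 834)) = 1/(-504646 - 826) = 1/(-505472) = -1/505472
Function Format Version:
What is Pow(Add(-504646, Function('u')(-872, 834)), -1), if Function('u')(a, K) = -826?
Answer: Rational(-1, 505472) ≈ -1.9783e-6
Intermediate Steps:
Pow(Add(-504646, Function('u')(-872, 834)), -1) = Pow(Add(-504646, -826), -1) = Pow(-505472, -1) = Rational(-1, 505472)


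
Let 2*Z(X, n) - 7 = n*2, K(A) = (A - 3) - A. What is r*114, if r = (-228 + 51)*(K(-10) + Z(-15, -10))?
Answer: 191691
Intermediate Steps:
K(A) = -3 (K(A) = (-3 + A) - A = -3)
Z(X, n) = 7/2 + n (Z(X, n) = 7/2 + (n*2)/2 = 7/2 + (2*n)/2 = 7/2 + n)
r = 3363/2 (r = (-228 + 51)*(-3 + (7/2 - 10)) = -177*(-3 - 13/2) = -177*(-19/2) = 3363/2 ≈ 1681.5)
r*114 = (3363/2)*114 = 191691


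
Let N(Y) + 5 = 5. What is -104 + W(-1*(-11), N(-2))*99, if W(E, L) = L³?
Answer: -104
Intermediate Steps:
N(Y) = 0 (N(Y) = -5 + 5 = 0)
-104 + W(-1*(-11), N(-2))*99 = -104 + 0³*99 = -104 + 0*99 = -104 + 0 = -104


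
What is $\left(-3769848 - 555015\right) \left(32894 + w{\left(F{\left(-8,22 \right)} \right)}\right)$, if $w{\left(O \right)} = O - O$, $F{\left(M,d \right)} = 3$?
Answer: $-142262043522$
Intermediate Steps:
$w{\left(O \right)} = 0$
$\left(-3769848 - 555015\right) \left(32894 + w{\left(F{\left(-8,22 \right)} \right)}\right) = \left(-3769848 - 555015\right) \left(32894 + 0\right) = \left(-4324863\right) 32894 = -142262043522$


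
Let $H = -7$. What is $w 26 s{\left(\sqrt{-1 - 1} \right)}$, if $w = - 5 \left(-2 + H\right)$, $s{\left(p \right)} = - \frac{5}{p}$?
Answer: $2925 i \sqrt{2} \approx 4136.6 i$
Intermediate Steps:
$w = 45$ ($w = - 5 \left(-2 - 7\right) = \left(-5\right) \left(-9\right) = 45$)
$w 26 s{\left(\sqrt{-1 - 1} \right)} = 45 \cdot 26 \left(- \frac{5}{\sqrt{-1 - 1}}\right) = 1170 \left(- \frac{5}{\sqrt{-2}}\right) = 1170 \left(- \frac{5}{i \sqrt{2}}\right) = 1170 \left(- 5 \left(- \frac{i \sqrt{2}}{2}\right)\right) = 1170 \frac{5 i \sqrt{2}}{2} = 2925 i \sqrt{2}$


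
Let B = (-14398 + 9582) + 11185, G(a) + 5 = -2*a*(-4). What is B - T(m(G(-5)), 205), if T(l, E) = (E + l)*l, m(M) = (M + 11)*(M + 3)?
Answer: -2325555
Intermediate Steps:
G(a) = -5 + 8*a (G(a) = -5 - 2*a*(-4) = -5 + 8*a)
m(M) = (3 + M)*(11 + M) (m(M) = (11 + M)*(3 + M) = (3 + M)*(11 + M))
T(l, E) = l*(E + l)
B = 6369 (B = -4816 + 11185 = 6369)
B - T(m(G(-5)), 205) = 6369 - (33 + (-5 + 8*(-5))² + 14*(-5 + 8*(-5)))*(205 + (33 + (-5 + 8*(-5))² + 14*(-5 + 8*(-5)))) = 6369 - (33 + (-5 - 40)² + 14*(-5 - 40))*(205 + (33 + (-5 - 40)² + 14*(-5 - 40))) = 6369 - (33 + (-45)² + 14*(-45))*(205 + (33 + (-45)² + 14*(-45))) = 6369 - (33 + 2025 - 630)*(205 + (33 + 2025 - 630)) = 6369 - 1428*(205 + 1428) = 6369 - 1428*1633 = 6369 - 1*2331924 = 6369 - 2331924 = -2325555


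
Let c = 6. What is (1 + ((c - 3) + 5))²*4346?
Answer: 352026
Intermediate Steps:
(1 + ((c - 3) + 5))²*4346 = (1 + ((6 - 3) + 5))²*4346 = (1 + (3 + 5))²*4346 = (1 + 8)²*4346 = 9²*4346 = 81*4346 = 352026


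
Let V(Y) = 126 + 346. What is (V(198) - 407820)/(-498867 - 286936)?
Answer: 407348/785803 ≈ 0.51838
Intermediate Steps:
V(Y) = 472
(V(198) - 407820)/(-498867 - 286936) = (472 - 407820)/(-498867 - 286936) = -407348/(-785803) = -407348*(-1/785803) = 407348/785803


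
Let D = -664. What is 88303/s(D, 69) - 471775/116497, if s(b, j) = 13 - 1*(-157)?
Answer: 10206832841/19804490 ≈ 515.38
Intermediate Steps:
s(b, j) = 170 (s(b, j) = 13 + 157 = 170)
88303/s(D, 69) - 471775/116497 = 88303/170 - 471775/116497 = 10206832841/19804490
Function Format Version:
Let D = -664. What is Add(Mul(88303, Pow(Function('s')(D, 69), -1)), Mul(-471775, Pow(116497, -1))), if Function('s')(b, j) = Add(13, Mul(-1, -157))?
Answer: Rational(10206832841, 19804490) ≈ 515.38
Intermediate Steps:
Function('s')(b, j) = 170 (Function('s')(b, j) = Add(13, 157) = 170)
Add(Mul(88303, Pow(Function('s')(D, 69), -1)), Mul(-471775, Pow(116497, -1))) = Add(Mul(88303, Pow(170, -1)), Mul(-471775, Pow(116497, -1))) = Add(Mul(88303, Rational(1, 170)), Mul(-471775, Rational(1, 116497))) = Add(Rational(88303, 170), Rational(-471775, 116497)) = Rational(10206832841, 19804490)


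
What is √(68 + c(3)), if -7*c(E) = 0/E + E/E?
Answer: 5*√133/7 ≈ 8.2375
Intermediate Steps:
c(E) = -⅐ (c(E) = -(0/E + E/E)/7 = -(0 + 1)/7 = -⅐*1 = -⅐)
√(68 + c(3)) = √(68 - ⅐) = √(475/7) = 5*√133/7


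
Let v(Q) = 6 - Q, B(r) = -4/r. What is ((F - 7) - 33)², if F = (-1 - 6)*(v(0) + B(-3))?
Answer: 75076/9 ≈ 8341.8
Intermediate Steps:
F = -154/3 (F = (-1 - 6)*((6 - 1*0) - 4/(-3)) = -7*((6 + 0) - 4*(-⅓)) = -7*(6 + 4/3) = -7*22/3 = -154/3 ≈ -51.333)
((F - 7) - 33)² = ((-154/3 - 7) - 33)² = (-175/3 - 33)² = (-274/3)² = 75076/9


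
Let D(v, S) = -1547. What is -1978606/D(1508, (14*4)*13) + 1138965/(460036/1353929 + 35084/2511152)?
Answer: 30979103510565194/9617942763 ≈ 3.2210e+6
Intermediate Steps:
-1978606/D(1508, (14*4)*13) + 1138965/(460036/1353929 + 35084/2511152) = -1978606/(-1547) + 1138965/(460036/1353929 + 35084/2511152) = -1978606*(-1/1547) + 1138965/(460036*(1/1353929) + 35084*(1/2511152)) = 282658/221 + 1138965/(9788/28807 + 179/12812) = 282658/221 + 1138965/(130560309/369075284) = 282658/221 + 1138965*(369075284/130560309) = 282658/221 + 140121276947020/43520103 = 30979103510565194/9617942763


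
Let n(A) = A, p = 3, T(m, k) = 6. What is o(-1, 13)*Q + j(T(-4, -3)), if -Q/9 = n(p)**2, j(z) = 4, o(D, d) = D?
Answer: 85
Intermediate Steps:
Q = -81 (Q = -9*3**2 = -9*9 = -81)
o(-1, 13)*Q + j(T(-4, -3)) = -1*(-81) + 4 = 81 + 4 = 85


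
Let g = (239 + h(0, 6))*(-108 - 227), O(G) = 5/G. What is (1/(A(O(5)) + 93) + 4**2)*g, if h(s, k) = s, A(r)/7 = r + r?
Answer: -137151345/107 ≈ -1.2818e+6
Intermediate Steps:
A(r) = 14*r (A(r) = 7*(r + r) = 7*(2*r) = 14*r)
g = -80065 (g = (239 + 0)*(-108 - 227) = 239*(-335) = -80065)
(1/(A(O(5)) + 93) + 4**2)*g = (1/(14*(5/5) + 93) + 4**2)*(-80065) = (1/(14*(5*(1/5)) + 93) + 16)*(-80065) = (1/(14*1 + 93) + 16)*(-80065) = (1/(14 + 93) + 16)*(-80065) = (1/107 + 16)*(-80065) = (1713/107)*(-80065) = -137151345/107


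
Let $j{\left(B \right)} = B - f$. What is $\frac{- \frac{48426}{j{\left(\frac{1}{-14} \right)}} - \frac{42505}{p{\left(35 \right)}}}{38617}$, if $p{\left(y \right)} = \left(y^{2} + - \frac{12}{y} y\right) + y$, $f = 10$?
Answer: $\frac{280035289}{2265118752} \approx 0.12363$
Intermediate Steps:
$p{\left(y \right)} = -12 + y + y^{2}$ ($p{\left(y \right)} = \left(y^{2} - 12\right) + y = \left(-12 + y^{2}\right) + y = -12 + y + y^{2}$)
$j{\left(B \right)} = -10 + B$ ($j{\left(B \right)} = B - 10 = -10 + B$)
$\frac{- \frac{48426}{j{\left(\frac{1}{-14} \right)}} - \frac{42505}{p{\left(35 \right)}}}{38617} = \frac{- \frac{48426}{-10 + \frac{1}{-14}} - \frac{42505}{-12 + 35 + 35^{2}}}{38617} = \left(- \frac{48426}{-10 - \frac{1}{14}} - \frac{42505}{-12 + 35 + 1225}\right) \frac{1}{38617} = \left(- \frac{48426}{- \frac{141}{14}} - \frac{42505}{1248}\right) \frac{1}{38617} = \left(\left(-48426\right) \left(- \frac{14}{141}\right) - \frac{42505}{1248}\right) \frac{1}{38617} = \left(\frac{225988}{47} - \frac{42505}{1248}\right) \frac{1}{38617} = \frac{280035289}{58656} \cdot \frac{1}{38617} = \frac{280035289}{2265118752}$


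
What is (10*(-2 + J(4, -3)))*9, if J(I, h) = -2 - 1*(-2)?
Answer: -180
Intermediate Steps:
J(I, h) = 0 (J(I, h) = -2 + 2 = 0)
(10*(-2 + J(4, -3)))*9 = (10*(-2 + 0))*9 = (10*(-2))*9 = -20*9 = -180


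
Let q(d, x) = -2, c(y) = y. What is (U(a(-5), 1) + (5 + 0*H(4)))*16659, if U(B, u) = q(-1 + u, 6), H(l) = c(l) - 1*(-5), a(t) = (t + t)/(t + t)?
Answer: 49977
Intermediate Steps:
a(t) = 1 (a(t) = (2*t)/((2*t)) = (2*t)*(1/(2*t)) = 1)
H(l) = 5 + l (H(l) = l - 1*(-5) = l + 5 = 5 + l)
U(B, u) = -2
(U(a(-5), 1) + (5 + 0*H(4)))*16659 = (-2 + (5 + 0*(5 + 4)))*16659 = (-2 + (5 + 0*9))*16659 = (-2 + (5 + 0))*16659 = (-2 + 5)*16659 = 3*16659 = 49977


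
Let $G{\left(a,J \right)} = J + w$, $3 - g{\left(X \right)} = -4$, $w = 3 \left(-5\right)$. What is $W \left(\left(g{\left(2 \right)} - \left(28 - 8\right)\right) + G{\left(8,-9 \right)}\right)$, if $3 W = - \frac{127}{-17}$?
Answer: $- \frac{4699}{51} \approx -92.137$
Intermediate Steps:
$w = -15$
$g{\left(X \right)} = 7$ ($g{\left(X \right)} = 3 - -4 = 3 + 4 = 7$)
$G{\left(a,J \right)} = -15 + J$ ($G{\left(a,J \right)} = J - 15 = -15 + J$)
$W = \frac{127}{51}$ ($W = \frac{\left(-127\right) \frac{1}{-17}}{3} = \frac{\left(-127\right) \left(- \frac{1}{17}\right)}{3} = \frac{1}{3} \cdot \frac{127}{17} = \frac{127}{51} \approx 2.4902$)
$W \left(\left(g{\left(2 \right)} - \left(28 - 8\right)\right) + G{\left(8,-9 \right)}\right) = \frac{127 \left(\left(7 - \left(28 - 8\right)\right) - 24\right)}{51} = \frac{127 \left(\left(7 - 20\right) - 24\right)}{51} = \frac{127 \left(-13 - 24\right)}{51} = \frac{127}{51} \left(-37\right) = - \frac{4699}{51}$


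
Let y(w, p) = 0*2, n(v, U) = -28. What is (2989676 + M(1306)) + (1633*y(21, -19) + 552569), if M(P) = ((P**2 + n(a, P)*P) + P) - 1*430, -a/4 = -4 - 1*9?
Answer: 5212189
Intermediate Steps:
a = 52 (a = -4*(-4 - 1*9) = -4*(-4 - 9) = -4*(-13) = 52)
y(w, p) = 0
M(P) = -430 + P**2 - 27*P (M(P) = ((P**2 - 28*P) + P) - 1*430 = (P**2 - 27*P) - 430 = -430 + P**2 - 27*P)
(2989676 + M(1306)) + (1633*y(21, -19) + 552569) = (2989676 + (-430 + 1306**2 - 27*1306)) + (1633*0 + 552569) = (2989676 + (-430 + 1705636 - 35262)) + (0 + 552569) = (2989676 + 1669944) + 552569 = 4659620 + 552569 = 5212189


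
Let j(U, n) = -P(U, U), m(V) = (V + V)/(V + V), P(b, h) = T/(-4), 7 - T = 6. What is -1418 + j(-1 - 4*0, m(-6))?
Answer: -5671/4 ≈ -1417.8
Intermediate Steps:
T = 1 (T = 7 - 1*6 = 7 - 6 = 1)
P(b, h) = -1/4 (P(b, h) = 1/(-4) = 1*(-1/4) = -1/4)
m(V) = 1 (m(V) = (2*V)/((2*V)) = (2*V)*(1/(2*V)) = 1)
j(U, n) = 1/4 (j(U, n) = -1*(-1/4) = 1/4)
-1418 + j(-1 - 4*0, m(-6)) = -1418 + 1/4 = -5671/4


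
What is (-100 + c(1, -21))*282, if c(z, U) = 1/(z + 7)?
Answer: -112659/4 ≈ -28165.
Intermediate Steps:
c(z, U) = 1/(7 + z)
(-100 + c(1, -21))*282 = (-100 + 1/(7 + 1))*282 = (-100 + 1/8)*282 = (-100 + ⅛)*282 = -799/8*282 = -112659/4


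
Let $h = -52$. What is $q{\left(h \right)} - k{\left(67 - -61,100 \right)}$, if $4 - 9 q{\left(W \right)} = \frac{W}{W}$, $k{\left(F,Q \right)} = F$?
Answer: $- \frac{383}{3} \approx -127.67$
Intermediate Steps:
$q{\left(W \right)} = \frac{1}{3}$ ($q{\left(W \right)} = \frac{4}{9} - \frac{W \frac{1}{W}}{9} = \frac{4}{9} - \frac{1}{9} = \frac{1}{3}$)
$q{\left(h \right)} - k{\left(67 - -61,100 \right)} = \frac{1}{3} - \left(67 - -61\right) = \frac{1}{3} - \left(67 + 61\right) = \frac{1}{3} - 128 = - \frac{383}{3}$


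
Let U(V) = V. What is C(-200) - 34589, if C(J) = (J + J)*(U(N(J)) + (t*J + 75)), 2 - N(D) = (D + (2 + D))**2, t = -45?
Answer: 59696211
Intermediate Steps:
N(D) = 2 - (2 + 2*D)**2 (N(D) = 2 - (D + (2 + D))**2 = 2 - (2 + 2*D)**2)
C(J) = 2*J*(77 - 45*J - 4*(1 + J)**2) (C(J) = (J + J)*((2 - 4*(1 + J)**2) + (-45*J + 75)) = (2*J)*((2 - 4*(1 + J)**2) + (75 - 45*J)) = (2*J)*(77 - 45*J - 4*(1 + J)**2) = 2*J*(77 - 45*J - 4*(1 + J)**2))
C(-200) - 34589 = 2*(-200)*(73 - 53*(-200) - 4*(-200)**2) - 34589 = 2*(-200)*(73 + 10600 - 4*40000) - 34589 = 2*(-200)*(73 + 10600 - 160000) - 34589 = 2*(-200)*(-149327) - 34589 = 59730800 - 34589 = 59696211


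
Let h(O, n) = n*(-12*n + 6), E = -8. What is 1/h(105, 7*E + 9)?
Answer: -1/26790 ≈ -3.7327e-5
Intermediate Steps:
h(O, n) = n*(6 - 12*n)
1/h(105, 7*E + 9) = 1/(6*(7*(-8) + 9)*(1 - 2*(7*(-8) + 9))) = 1/(6*(-56 + 9)*(1 - 2*(-56 + 9))) = 1/(6*(-47)*(1 - 2*(-47))) = 1/(6*(-47)*(1 + 94)) = 1/(6*(-47)*95) = 1/(-26790) = -1/26790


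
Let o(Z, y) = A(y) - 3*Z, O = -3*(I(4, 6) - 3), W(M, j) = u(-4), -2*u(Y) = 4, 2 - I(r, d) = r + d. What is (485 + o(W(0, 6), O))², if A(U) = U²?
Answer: 2496400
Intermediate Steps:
I(r, d) = 2 - d - r (I(r, d) = 2 - (r + d) = 2 - (d + r) = 2 + (-d - r) = 2 - d - r)
u(Y) = -2 (u(Y) = -½*4 = -2)
W(M, j) = -2
O = 33 (O = -3*((2 - 1*6 - 1*4) - 3) = -3*((2 - 6 - 4) - 3) = -3*(-8 - 3) = -3*(-11) = 33)
o(Z, y) = y² - 3*Z
(485 + o(W(0, 6), O))² = (485 + (33² - 3*(-2)))² = (485 + (1089 + 6))² = (485 + 1095)² = 1580² = 2496400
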